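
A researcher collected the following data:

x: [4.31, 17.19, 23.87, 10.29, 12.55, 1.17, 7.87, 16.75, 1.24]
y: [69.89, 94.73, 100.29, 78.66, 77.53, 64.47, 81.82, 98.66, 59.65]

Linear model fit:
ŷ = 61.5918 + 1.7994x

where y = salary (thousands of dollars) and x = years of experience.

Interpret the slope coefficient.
For each additional year of experience, predicted salary increases by approximately 1.7994 thousand dollars.

β₁ = 1.7994 is the change in predicted salary (thousand dollars) per additional year of experience.

Interpretation:
- Experience up by 1 year → predicted salary increases by 1.7994 thousand dollars
- This is a linear approximation: the same per-unit change is assumed across the whole observed x range

(β₀ = 61.5918 is the fitted value at x = 0 and is not part of the slope interpretation.)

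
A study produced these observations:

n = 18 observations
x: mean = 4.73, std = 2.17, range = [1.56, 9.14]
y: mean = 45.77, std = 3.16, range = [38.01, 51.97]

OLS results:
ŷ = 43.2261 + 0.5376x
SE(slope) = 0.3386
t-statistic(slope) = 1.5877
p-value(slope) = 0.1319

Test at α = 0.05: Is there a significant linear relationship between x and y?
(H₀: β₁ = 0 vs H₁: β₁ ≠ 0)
Fail to reject H₀: p-value = 0.1319 ≥ α = 0.05. The linear relationship is not significant at the 5% level.

Hypothesis test for the slope coefficient:

H₀: β₁ = 0 (no linear relationship)
H₁: β₁ ≠ 0 (linear relationship exists)

Test statistic: t = β̂₁ / SE(β̂₁) = 0.5376 / 0.3386 = 1.5877

p = 0.1319: how often a slope estimate this far from 0 (in SE units) would arise by chance if β₁ were truly 0.

Decision rule: reject H₀ if p-value < α.
p-value = 0.1319 ≥ α = 0.05 → fail to reject H₀.

There is not sufficient evidence at the 5% significance level to conclude that a linear relationship exists between x and y.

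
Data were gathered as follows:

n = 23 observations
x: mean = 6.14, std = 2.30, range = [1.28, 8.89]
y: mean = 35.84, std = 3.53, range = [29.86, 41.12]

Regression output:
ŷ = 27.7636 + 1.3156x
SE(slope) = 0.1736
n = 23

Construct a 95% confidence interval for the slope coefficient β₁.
The 95% CI for β₁ is (0.9546, 1.6766)

Confidence interval for the slope:

The 95% CI for β₁ is: β̂₁ ± t*(α/2, n-2) × SE(β̂₁)

Step 1: Find critical t-value
- Confidence level = 0.95
- Degrees of freedom = n - 2 = 23 - 2 = 21
- t*(α/2, 21) = 2.0796

Step 2: Calculate margin of error
Margin = 2.0796 × 0.1736 = 0.3610

Step 3: Construct interval
CI = 1.3156 ± 0.3610
CI = (0.9546, 1.6766)

Interpretation: intervals built this way capture the true β₁ in 95% of repeated samples; here the plausible range for the per-unit effect of x on y is 0.9546 to 1.6766.
The interval does not include 0, suggesting a significant linear relationship.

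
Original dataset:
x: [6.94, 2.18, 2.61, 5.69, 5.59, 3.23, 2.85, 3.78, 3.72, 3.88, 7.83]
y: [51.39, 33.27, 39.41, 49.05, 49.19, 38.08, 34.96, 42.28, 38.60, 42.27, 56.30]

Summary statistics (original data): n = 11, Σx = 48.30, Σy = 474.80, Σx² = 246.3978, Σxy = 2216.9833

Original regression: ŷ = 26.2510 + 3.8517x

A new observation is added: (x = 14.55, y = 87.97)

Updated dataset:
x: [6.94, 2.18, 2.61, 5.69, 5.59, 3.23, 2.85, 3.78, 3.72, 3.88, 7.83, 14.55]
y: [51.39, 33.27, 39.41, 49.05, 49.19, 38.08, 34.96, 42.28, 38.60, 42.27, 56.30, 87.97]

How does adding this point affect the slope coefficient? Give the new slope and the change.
Adding the point moves β₁ from 3.8517 to 4.2617, i.e. it increases by 0.4100 (+10.6%).

The new point has HIGH LEVERAGE: x = 14.55 is far from the original mean x̄ = 48.30/11 ≈ 4.39 (original range [2.18, 7.83]).

Step 1: Update the sums with the new point (n goes from 11 to 12)
Σx  = 48.30 + 14.55 = 62.85
Σy  = 474.80 + 87.97 = 562.77
Σx² = 246.3978 + 14.55² = 246.3978 + 211.7025 = 458.1003
Σxy = 2216.9833 + 14.55×87.97 = 2216.9833 + 1279.9635 = 3496.9468

Step 2: Recompute the slope with b₁ = (nΣxy − ΣxΣy) / (nΣx² − (Σx)²)
Numerator   = 12×3496.9468 − 62.85×562.77 = 41963.3616 − 35370.0945 = 6593.2671
Denominator = 12×458.1003 − 62.85² = 5497.2036 − 3950.1225 = 1547.0811
b₁(new) = 6593.2671 / 1547.0811 = 4.2617

(Same formula on the original sums: (11×2216.9833 − 48.30×474.80) / (11×246.3978 − 48.30²) = 1453.9763 / 377.4858 = 3.8517, matching the given fit.)

Step 3: Change in slope
Δβ₁ = 4.2617 − 3.8517 = +0.4100
Relative change = +0.4100 / 3.8517 × 100% = +10.6%
→ the slope increases when the point is added.

Because the point sits above the extension of the original line at a high-leverage x, it tilts the fit up.
In practice: investigate whether it comes from the same population as the rest of the sample.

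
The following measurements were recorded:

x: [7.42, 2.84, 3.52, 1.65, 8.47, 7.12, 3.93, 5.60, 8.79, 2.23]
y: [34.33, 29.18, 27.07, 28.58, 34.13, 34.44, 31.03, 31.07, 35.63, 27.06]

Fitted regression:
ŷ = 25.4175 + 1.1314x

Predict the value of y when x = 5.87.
ŷ = 32.0588

x = 5.87 lies inside the observed range [1.65, 8.79], so the fitted equation applies directly:

ŷ = 25.4175 + 1.1314 × 5.87
ŷ = 25.4175 + 6.6413
ŷ = 32.0588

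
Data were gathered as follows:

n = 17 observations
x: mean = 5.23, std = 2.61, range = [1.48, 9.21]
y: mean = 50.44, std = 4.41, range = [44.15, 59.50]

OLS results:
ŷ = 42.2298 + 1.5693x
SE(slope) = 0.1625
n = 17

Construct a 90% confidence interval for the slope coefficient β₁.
The 90% CI for β₁ is (1.2844, 1.8542)

Confidence interval for the slope:

The 90% CI for β₁ is: β̂₁ ± t*(α/2, n-2) × SE(β̂₁)

Step 1: Find critical t-value
- Confidence level = 0.9
- Degrees of freedom = n - 2 = 17 - 2 = 15
- t*(α/2, 15) = 1.7531

Step 2: Calculate margin of error
Margin = 1.7531 × 0.1625 = 0.2849

Step 3: Construct interval
CI = 1.5693 ± 0.2849
CI = (1.2844, 1.8542)

Interpretation: intervals built this way capture the true β₁ in 90% of repeated samples; here the plausible range for the per-unit effect of x on y is 1.2844 to 1.8542.
The interval does not include 0, suggesting a significant linear relationship.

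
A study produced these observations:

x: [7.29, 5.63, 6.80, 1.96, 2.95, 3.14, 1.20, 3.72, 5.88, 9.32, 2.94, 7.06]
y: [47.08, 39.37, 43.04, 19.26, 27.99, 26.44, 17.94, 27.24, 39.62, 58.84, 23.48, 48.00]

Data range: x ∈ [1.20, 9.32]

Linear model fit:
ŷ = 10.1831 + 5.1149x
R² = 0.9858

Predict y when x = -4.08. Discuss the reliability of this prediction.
The equation gives ŷ = -10.6857; however x = -4.08 is 5.28 units below the observed range, so this extrapolated value should not be trusted.

Prediction calculation:
ŷ = 10.1831 + 5.1149 × (-4.08)
ŷ = -10.6857

Reliability:
- Data range: x ∈ [1.20, 9.32]
- Prediction point: x = -4.08 is 5.28 units below the observed range → this is EXTRAPOLATION, not interpolation

Why that matters here:
- R² describes fit only over the sampled x values; it says nothing about behaviour beyond them
- There are no observations near this x to validate the fitted line there

A defensible statement: 'if the linear trend continued to x = -4.08, y would be about -10.6857' — the premise is untested.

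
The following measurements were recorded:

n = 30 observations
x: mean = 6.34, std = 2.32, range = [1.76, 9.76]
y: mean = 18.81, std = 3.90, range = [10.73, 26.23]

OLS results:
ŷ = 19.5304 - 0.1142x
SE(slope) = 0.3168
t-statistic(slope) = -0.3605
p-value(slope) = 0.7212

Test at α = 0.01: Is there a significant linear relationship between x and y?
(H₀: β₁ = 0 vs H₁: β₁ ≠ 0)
Fail to reject H₀: p-value = 0.7212 ≥ α = 0.01. The linear relationship is not significant at the 1% level.

Hypothesis test for the slope coefficient:

H₀: β₁ = 0 (no linear relationship)
H₁: β₁ ≠ 0 (linear relationship exists)

Test statistic: t = β̂₁ / SE(β̂₁) = -0.1142 / 0.3168 = -0.3605

The p-value (0.7212) is the probability, under H₀, of a t-statistic at least as extreme as |t| = 0.3605 (two-sided, df = n − 2 = 28).

Decision rule: reject H₀ if p-value < α.
p-value = 0.7212 ≥ α = 0.01 → fail to reject H₀.

Conclusion: the linear association between x and y is not significant at the 1% level.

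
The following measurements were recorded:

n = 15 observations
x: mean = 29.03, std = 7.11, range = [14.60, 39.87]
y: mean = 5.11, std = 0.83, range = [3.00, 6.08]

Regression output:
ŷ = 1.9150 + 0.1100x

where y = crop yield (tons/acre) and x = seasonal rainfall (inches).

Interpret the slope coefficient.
On average, crop yield is about 0.1100 tons/acre higher for every extra inch of rainfall.

The slope β₁ = 0.1100 gives the rate at which the fitted crop yield changes with rainfall.

Interpretation:
- Rainfall up by 1 inch → predicted crop yield increases by 0.1100 tons/acre
- The effect is assumed constant over the observed range of x (linearity)
- The sign (+) gives the direction; the magnitude 0.1100 gives the size of the effect per inch

(β₀ = 1.9150 is the fitted value at x = 0 and is not part of the slope interpretation.)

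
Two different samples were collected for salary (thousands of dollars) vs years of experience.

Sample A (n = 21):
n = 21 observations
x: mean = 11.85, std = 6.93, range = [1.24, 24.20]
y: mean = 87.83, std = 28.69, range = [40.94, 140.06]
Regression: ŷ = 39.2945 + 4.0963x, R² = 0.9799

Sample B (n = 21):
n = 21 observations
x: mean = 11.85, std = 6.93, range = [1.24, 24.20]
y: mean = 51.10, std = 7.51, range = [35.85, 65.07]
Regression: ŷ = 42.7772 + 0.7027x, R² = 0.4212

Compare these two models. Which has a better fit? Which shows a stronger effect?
Model A has the better fit (R² = 0.9799 vs 0.4212). Model A shows the stronger effect (|β₁| = 4.0963 vs 0.7027).

Model Comparison:

Fit — compare R²:
- Model A: R² = 0.9799 → 97.99% of variance in salary explained
- Model B: R² = 0.4212 → 42.12% of variance in salary explained
- 0.9799 > 0.4212 → Model A has the better fit

Strength of effect — compare |β₁|:
- Model A: β₁ = 4.0963 → predicted salary rises 4.0963 thousand dollars per additional year of experience
- Model B: β₁ = 0.7027 → predicted salary rises 0.7027 thousand dollars per additional year of experience
- |4.0963| > |0.7027| → Model A shows the stronger marginal effect

Note: The two samples could reflect different populations, time periods, or measurement quality.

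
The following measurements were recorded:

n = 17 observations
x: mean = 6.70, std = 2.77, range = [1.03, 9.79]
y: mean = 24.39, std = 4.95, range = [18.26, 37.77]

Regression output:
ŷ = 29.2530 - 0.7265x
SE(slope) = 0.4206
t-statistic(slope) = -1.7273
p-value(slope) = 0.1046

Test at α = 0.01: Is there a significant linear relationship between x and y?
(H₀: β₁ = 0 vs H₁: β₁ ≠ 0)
Since p-value = 0.1046 ≥ α = 0.01, fail to reject H₀ — the slope is not significantly different from 0.

Hypothesis test for the slope coefficient:

H₀: β₁ = 0 (no linear relationship)
H₁: β₁ ≠ 0 (linear relationship exists)

Test statistic: t = β̂₁ / SE(β̂₁) = -0.7265 / 0.4206 = -1.7273

The p-value (0.1046) is the probability, under H₀, of a t-statistic at least as extreme as |t| = 1.7273 (two-sided, df = n − 2 = 15).

Decision rule: reject H₀ if p-value < α.
p-value = 0.1046 ≥ α = 0.01 → fail to reject H₀.

There is not sufficient evidence at the 1% significance level to conclude that a linear relationship exists between x and y.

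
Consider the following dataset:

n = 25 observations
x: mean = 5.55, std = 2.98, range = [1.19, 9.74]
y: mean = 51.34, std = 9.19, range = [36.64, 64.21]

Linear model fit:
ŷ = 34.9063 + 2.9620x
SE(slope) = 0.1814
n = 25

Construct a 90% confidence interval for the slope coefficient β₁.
The 90% CI for β₁ is (2.6511, 3.2729)

Confidence interval for the slope:

The 90% CI for β₁ is: β̂₁ ± t*(α/2, n-2) × SE(β̂₁)

Step 1: Find critical t-value
- Confidence level = 0.9
- Degrees of freedom = n - 2 = 25 - 2 = 23
- t*(α/2, 23) = 1.7139

Step 2: Calculate margin of error
Margin = 1.7139 × 0.1814 = 0.3109

Step 3: Construct interval
CI = 2.9620 ± 0.3109
CI = (2.6511, 3.2729)

Interpretation: intervals built this way capture the true β₁ in 90% of repeated samples; here the plausible range for the per-unit effect of x on y is 2.6511 to 3.2729.
Both endpoints are positive, so the data support a genuinely positive slope at this confidence level.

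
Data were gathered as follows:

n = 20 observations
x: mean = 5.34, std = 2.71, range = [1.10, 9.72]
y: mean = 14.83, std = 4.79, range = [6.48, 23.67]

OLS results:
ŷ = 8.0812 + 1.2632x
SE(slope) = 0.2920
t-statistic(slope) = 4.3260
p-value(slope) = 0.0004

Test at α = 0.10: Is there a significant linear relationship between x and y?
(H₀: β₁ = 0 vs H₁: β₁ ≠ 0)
p-value = 0.0004 < α = 0.10, so we reject H₀. The relationship is significant.

Hypothesis test for the slope coefficient:

H₀: β₁ = 0 (no linear relationship)
H₁: β₁ ≠ 0 (linear relationship exists)

Test statistic: t = β̂₁ / SE(β̂₁) = 1.2632 / 0.2920 = 4.3260

With df = 18, the two-sided p-value for |t| = 4.3260 is 0.0004.

Decision rule: reject H₀ if p-value < α.
p-value = 0.0004 < α = 0.10 → reject H₀.

At α = 0.10 the data do provide convincing evidence of a nonzero slope.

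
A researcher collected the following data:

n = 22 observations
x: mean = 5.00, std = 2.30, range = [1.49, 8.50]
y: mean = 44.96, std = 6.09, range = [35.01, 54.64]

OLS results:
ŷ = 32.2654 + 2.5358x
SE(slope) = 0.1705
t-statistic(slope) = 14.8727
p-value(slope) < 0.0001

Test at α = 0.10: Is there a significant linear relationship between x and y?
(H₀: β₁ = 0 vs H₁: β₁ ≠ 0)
Reject H₀: p-value < 0.0001 < α = 0.10. The linear relationship is significant at the 10% level.

Hypothesis test for the slope coefficient:

H₀: β₁ = 0 (no linear relationship)
H₁: β₁ ≠ 0 (linear relationship exists)

Test statistic: t = β̂₁ / SE(β̂₁) = 2.5358 / 0.1705 = 14.8727

With df = 20, the two-sided p-value for |t| = 14.8727 is <0.0001.

Decision rule: reject H₀ if p-value < α.
p-value < 0.0001 < α = 0.10 → reject H₀.

At α = 0.10 the data do provide convincing evidence of a nonzero slope.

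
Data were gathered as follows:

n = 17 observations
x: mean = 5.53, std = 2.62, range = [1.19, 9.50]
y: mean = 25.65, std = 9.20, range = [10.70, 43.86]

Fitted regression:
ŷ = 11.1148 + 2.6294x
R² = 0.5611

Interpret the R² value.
R² = 0.5611 means 56.11% of the variation in y is explained by the linear relationship with x. This indicates a moderate fit.

R² = 1 − SS_res/SS_tot compares the residual scatter to the total scatter of y about its mean.

Here R² = 0.5611:
- Explained: 56.11% of the variation in y
- Unexplained (residual): 100% − 56.11% = 43.89%
- Rule of thumb (below 0.3 weak; 0.3 to below 0.7 moderate; 0.7 and above strong) → moderate

Note: R² says nothing about causation, and a high R² does not by itself mean the linear form is appropriate — check the residuals.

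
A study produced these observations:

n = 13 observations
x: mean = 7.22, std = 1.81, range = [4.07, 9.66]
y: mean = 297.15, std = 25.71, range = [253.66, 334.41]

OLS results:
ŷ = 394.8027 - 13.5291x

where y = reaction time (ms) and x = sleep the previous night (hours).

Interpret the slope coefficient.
For each additional hour of sleep, predicted reaction time decreases by approximately 13.5291 ms.

The slope coefficient β₁ = -13.5291 represents the marginal effect of sleep on reaction time.

Interpretation:
- Sleep up by 1 hour → predicted reaction time decreases by 13.5291 ms
- The effect is assumed constant over the observed range of x (linearity)
- The sign (−) gives the direction; the magnitude 13.5291 gives the size of the effect per hour

(β₀ = 394.8027 is the fitted value at x = 0 and is not part of the slope interpretation.)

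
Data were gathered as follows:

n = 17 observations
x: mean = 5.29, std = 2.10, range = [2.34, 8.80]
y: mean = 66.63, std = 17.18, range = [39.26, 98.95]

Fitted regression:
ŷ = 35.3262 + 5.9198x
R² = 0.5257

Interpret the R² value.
The model explains 52.57% of the variance in y (R² = 0.5257), leaving 47.43% unexplained; the fit is moderate.

R² (coefficient of determination) measures the proportion of variance in y explained by the regression model.

Here R² = 0.5257:
- Explained: 52.57% of the variation in y
- Unexplained (residual): 100% − 52.57% = 47.43%
- Rule of thumb (below 0.3 weak; 0.3 to below 0.7 moderate; 0.7 and above strong) → moderate

Note: R² says nothing about causation, and a high R² does not by itself mean the linear form is appropriate — check the residuals.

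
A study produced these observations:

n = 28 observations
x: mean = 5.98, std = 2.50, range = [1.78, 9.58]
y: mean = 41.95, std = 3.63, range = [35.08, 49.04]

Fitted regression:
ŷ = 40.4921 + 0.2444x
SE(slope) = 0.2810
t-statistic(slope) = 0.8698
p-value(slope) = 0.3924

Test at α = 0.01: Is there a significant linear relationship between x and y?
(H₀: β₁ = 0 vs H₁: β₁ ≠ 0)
Since p-value = 0.3924 ≥ α = 0.01, fail to reject H₀ — the slope is not significantly different from 0.

Hypothesis test for the slope coefficient:

H₀: β₁ = 0 (no linear relationship)
H₁: β₁ ≠ 0 (linear relationship exists)

Test statistic: t = β̂₁ / SE(β̂₁) = 0.2444 / 0.2810 = 0.8698

The p-value (0.3924) is the probability, under H₀, of a t-statistic at least as extreme as |t| = 0.8698 (two-sided, df = n − 2 = 26).

Decision rule: reject H₀ if p-value < α.
p-value = 0.3924 ≥ α = 0.01 → fail to reject H₀.

There is not sufficient evidence at the 1% significance level to conclude that a linear relationship exists between x and y.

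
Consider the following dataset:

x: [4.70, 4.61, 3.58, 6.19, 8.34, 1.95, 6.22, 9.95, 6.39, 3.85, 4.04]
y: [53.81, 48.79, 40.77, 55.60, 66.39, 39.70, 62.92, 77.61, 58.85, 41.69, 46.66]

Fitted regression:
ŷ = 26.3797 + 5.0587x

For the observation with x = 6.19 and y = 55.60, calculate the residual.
Residual = -2.0931

The residual is the difference between the actual value and the predicted value:

Residual = y - ŷ

Step 1: Calculate predicted value
ŷ = 26.3797 + 5.0587 × 6.19
ŷ = 57.6931

Step 2: Calculate residual
Residual = 55.60 - 57.6931
Residual = -2.0931

Sign check: y < ŷ, so the point is below the line and the fit overestimates here.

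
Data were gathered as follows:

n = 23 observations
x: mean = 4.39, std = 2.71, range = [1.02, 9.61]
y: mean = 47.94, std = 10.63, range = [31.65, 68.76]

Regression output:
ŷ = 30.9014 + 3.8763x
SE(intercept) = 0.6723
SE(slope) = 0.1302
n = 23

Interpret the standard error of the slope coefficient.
SE(β̂₁) = 0.1302 is the estimated standard deviation of the slope estimate across repeated samples; relative to β̂₁ = 3.8763 that is 3.4%, a precise estimate.

SE(β̂₁) = s / √Sxx, where s is the residual standard deviation and Sxx = Σ(x − x̄)². It is the yardstick for how far β̂₁ = 3.8763 could plausibly be from the true slope.

Relative precision:
- SE / |β̂₁| = 0.1302 / 3.8763 = 3.4%
- Rule of thumb (under 20%: precise; 20% to under 50%: moderately precise; 50% or more: imprecise) → precise

Rough 95% range (±2 SE): 3.8763 ± 0.2604 → (3.6159, 4.1367).

What drives SE(β̂₁): larger n (here n = 23) → smaller SE; wider spread of x values → smaller SE; more residual scatter → larger SE.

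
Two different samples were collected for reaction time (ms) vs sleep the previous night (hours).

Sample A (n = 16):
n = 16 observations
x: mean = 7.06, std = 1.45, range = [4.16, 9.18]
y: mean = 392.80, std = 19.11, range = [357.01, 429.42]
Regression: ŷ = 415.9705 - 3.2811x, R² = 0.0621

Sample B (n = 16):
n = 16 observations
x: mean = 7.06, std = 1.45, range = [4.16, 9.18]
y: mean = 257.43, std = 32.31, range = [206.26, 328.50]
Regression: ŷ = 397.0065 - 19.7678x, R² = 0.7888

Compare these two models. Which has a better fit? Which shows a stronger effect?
Model B has the better fit (R² = 0.7888 vs 0.0621). Model B shows the stronger effect (|β₁| = 19.7678 vs 3.2811).

Model Comparison:

Which explains more variance? (R²)
- Model A: R² = 0.0621 → 6.21% of variance in reaction time explained
- Model B: R² = 0.7888 → 78.88% of variance in reaction time explained
- 0.7888 > 0.0621 → Model B has the better fit

Effect size (slope magnitude):
- Model A: β₁ = -3.2811 → predicted reaction time falls 3.2811 ms per additional hour of sleep
- Model B: β₁ = -19.7678 → predicted reaction time falls 19.7678 ms per additional hour of sleep
- |-3.2811| < |-19.7678| → Model B shows the stronger marginal effect

Notes:
- A steeper slope doesn't make a better model if the scatter around the line is large.
- A better fit (higher R²) doesn't necessarily mean a more important relationship.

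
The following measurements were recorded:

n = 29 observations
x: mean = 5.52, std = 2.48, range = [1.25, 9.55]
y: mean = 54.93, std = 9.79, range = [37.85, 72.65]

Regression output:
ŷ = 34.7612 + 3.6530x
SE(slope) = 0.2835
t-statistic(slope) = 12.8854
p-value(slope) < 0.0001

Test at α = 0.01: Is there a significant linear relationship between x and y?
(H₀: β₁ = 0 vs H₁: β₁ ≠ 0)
p-value < 0.0001 < α = 0.01, so we reject H₀. The relationship is significant.

Hypothesis test for the slope coefficient:

H₀: β₁ = 0 (no linear relationship)
H₁: β₁ ≠ 0 (linear relationship exists)

Test statistic: t = β̂₁ / SE(β̂₁) = 3.6530 / 0.2835 = 12.8854

The p-value (<0.0001) is the probability, under H₀, of a t-statistic at least as extreme as |t| = 12.8854 (two-sided, df = n − 2 = 27).

Decision rule: reject H₀ if p-value < α.
p-value < 0.0001 < α = 0.01 → reject H₀.

At α = 0.01 the data do provide convincing evidence of a nonzero slope.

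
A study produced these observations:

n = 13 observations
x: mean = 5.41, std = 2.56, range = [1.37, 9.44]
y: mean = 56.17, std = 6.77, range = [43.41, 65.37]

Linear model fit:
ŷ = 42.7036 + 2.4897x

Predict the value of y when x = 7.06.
ŷ = 60.2809

x = 7.06 lies inside the observed range [1.37, 9.44], so the fitted equation applies directly:

ŷ = 42.7036 + 2.4897 × 7.06
ŷ = 42.7036 + 17.5773
ŷ = 60.2809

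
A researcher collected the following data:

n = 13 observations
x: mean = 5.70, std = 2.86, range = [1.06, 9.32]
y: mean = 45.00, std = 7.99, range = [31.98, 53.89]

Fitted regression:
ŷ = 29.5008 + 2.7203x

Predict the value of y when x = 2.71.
ŷ = 36.8728

To predict y for x = 2.71, substitute into the regression equation:

ŷ = 29.5008 + 2.7203 × 2.71
ŷ = 29.5008 + 7.3720
ŷ = 36.8728

This is a point prediction; actual observations scatter around it by roughly the residual standard deviation.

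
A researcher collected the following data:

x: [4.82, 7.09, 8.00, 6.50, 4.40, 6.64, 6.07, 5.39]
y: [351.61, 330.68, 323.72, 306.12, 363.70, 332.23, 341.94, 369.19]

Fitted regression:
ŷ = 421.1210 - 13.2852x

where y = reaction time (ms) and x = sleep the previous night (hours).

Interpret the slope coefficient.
On average, reaction time is about 13.2852 ms lower for every extra hour of sleep.

The slope coefficient β₁ = -13.2852 represents the marginal effect of sleep on reaction time.

Interpretation:
- Sleep up by 1 hour → predicted reaction time decreases by 13.2852 ms
- This is a linear approximation: the same per-unit change is assumed across the whole observed x range
- The sign (−) gives the direction; the magnitude 13.2852 gives the size of the effect per hour

The intercept β₀ = 421.1210 is the predicted reaction time when sleep = 0; since the smallest observed x is 4.40, this is an extrapolation and mainly anchors the line.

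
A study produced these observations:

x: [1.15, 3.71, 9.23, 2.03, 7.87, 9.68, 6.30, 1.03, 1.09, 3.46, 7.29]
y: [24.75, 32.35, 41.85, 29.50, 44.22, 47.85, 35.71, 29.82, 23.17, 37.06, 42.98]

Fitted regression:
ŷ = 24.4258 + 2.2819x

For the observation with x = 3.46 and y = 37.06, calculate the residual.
Residual = 4.7388

The residual is the difference between the actual value and the predicted value:

Residual = y - ŷ

Step 1: Calculate predicted value
ŷ = 24.4258 + 2.2819 × 3.46
ŷ = 32.3212

Step 2: Calculate residual
Residual = 37.06 - 32.3212
Residual = 4.7388

Interpretation: the model underestimates the actual value by 4.7388 at this point (positive residual → observation lies above the fitted line).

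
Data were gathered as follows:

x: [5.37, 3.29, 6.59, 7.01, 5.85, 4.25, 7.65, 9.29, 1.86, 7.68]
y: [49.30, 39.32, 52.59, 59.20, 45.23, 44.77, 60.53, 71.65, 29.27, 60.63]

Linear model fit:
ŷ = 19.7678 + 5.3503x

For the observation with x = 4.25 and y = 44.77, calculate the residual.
Residual = 2.2634

The residual is the difference between the actual value and the predicted value:

Residual = y - ŷ

Step 1: Calculate predicted value
ŷ = 19.7678 + 5.3503 × 4.25
ŷ = 42.5066

Step 2: Calculate residual
Residual = 44.77 - 42.5066
Residual = 2.2634

Sign check: y > ŷ, so the point is above the line and the fit underestimates here.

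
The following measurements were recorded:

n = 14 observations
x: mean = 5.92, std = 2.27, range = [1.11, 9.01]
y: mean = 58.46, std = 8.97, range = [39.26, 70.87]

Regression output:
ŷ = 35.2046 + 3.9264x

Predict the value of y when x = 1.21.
ŷ = 39.9555

x = 1.21 lies inside the observed range [1.11, 9.01], so the fitted equation applies directly:

ŷ = 35.2046 + 3.9264 × 1.21
ŷ = 35.2046 + 4.7509
ŷ = 39.9555

This is a point prediction; actual observations scatter around it by roughly the residual standard deviation.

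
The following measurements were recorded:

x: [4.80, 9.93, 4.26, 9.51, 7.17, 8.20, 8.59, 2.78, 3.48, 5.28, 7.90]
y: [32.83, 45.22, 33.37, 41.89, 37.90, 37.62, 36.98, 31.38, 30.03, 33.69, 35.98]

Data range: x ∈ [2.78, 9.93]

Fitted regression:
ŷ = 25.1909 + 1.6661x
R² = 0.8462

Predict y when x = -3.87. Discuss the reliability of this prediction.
ŷ = 18.7431 (extrapolation — x = -3.87 lies outside [2.78, 9.93], so reliability is low).

Prediction calculation:
ŷ = 25.1909 + 1.6661 × (-3.87)
ŷ = 18.7431

Reliability:
- Data range: x ∈ [2.78, 9.93]
- Prediction point: x = -3.87 is 6.65 units below the observed range → this is EXTRAPOLATION, not interpolation

Why that matters here:
- R² describes fit only over the sampled x values; it says nothing about behaviour beyond them
- The linear relationship may not hold outside the observed range

The R² = 0.8462 only validates the fit within [2.78, 9.93]; treat ŷ = 18.7431 with caution.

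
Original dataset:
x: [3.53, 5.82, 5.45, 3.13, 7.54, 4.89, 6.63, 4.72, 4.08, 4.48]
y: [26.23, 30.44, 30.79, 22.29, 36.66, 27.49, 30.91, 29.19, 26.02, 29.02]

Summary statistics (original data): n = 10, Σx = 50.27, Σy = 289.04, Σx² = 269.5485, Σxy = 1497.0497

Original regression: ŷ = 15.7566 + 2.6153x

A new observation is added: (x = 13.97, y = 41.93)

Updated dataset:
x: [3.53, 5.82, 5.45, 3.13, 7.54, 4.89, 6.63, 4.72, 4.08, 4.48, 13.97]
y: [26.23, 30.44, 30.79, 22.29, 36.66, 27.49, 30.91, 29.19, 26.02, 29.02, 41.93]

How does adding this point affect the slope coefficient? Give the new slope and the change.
New slope β₁ = 1.6745 versus 2.6153 before: a change of -0.9408 (-36.0%).

The new point has HIGH LEVERAGE: x = 13.97 is far from the original mean x̄ = 50.27/10 ≈ 5.03 (original range [3.13, 7.54]).

Step 1: Update the sums with the new point (n goes from 10 to 11)
Σx  = 50.27 + 13.97 = 64.24
Σy  = 289.04 + 41.93 = 330.97
Σx² = 269.5485 + 13.97² = 269.5485 + 195.1609 = 464.7094
Σxy = 1497.0497 + 13.97×41.93 = 1497.0497 + 585.7621 = 2082.8118

Step 2: Recompute the slope with b₁ = (nΣxy − ΣxΣy) / (nΣx² − (Σx)²)
Numerator   = 11×2082.8118 − 64.24×330.97 = 22910.9298 − 21261.5128 = 1649.4170
Denominator = 11×464.7094 − 64.24² = 5111.8034 − 4126.7776 = 985.0258
b₁(new) = 1649.4170 / 985.0258 = 1.6745

(Same formula on the original sums: (10×1497.0497 − 50.27×289.04) / (10×269.5485 − 50.27²) = 440.4562 / 168.4121 = 2.6153, matching the given fit.)

Step 3: Change in slope
Δβ₁ = 1.6745 − 2.6153 = -0.9408
Relative change = -0.9408 / 2.6153 × 100% = -36.0%
→ the slope decreases when the point is added.

Because the point sits below the extension of the original line at a high-leverage x, it tilts the fit down.
In practice: refit with and without it and report both if conclusions differ; examine leverage (hᵢ) and Cook's distance rather than deleting it automatically.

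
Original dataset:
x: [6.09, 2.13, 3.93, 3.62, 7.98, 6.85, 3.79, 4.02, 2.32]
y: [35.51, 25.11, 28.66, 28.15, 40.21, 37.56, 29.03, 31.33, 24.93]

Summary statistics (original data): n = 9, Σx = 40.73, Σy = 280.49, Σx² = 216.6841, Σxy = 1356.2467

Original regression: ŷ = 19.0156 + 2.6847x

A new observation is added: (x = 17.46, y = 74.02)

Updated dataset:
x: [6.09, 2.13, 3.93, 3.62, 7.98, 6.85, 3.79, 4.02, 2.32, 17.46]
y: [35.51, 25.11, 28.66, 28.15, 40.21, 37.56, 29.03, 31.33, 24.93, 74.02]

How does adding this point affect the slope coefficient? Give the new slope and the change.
Adding the point moves β₁ from 2.6847 to 3.2020, i.e. it increases by 0.5173 (+19.3%).

The new point has HIGH LEVERAGE: x = 17.46 is far from the original mean x̄ = 40.73/9 ≈ 4.53 (original range [2.13, 7.98]).

Step 1: Update the sums with the new point (n goes from 9 to 10)
Σx  = 40.73 + 17.46 = 58.19
Σy  = 280.49 + 74.02 = 354.51
Σx² = 216.6841 + 17.46² = 216.6841 + 304.8516 = 521.5357
Σxy = 1356.2467 + 17.46×74.02 = 1356.2467 + 1292.3892 = 2648.6359

Step 2: Recompute the slope with b₁ = (nΣxy − ΣxΣy) / (nΣx² − (Σx)²)
Numerator   = 10×2648.6359 − 58.19×354.51 = 26486.3590 − 20628.9369 = 5857.4221
Denominator = 10×521.5357 − 58.19² = 5215.3570 − 3386.0761 = 1829.2809
b₁(new) = 5857.4221 / 1829.2809 = 3.2020

(Same formula on the original sums: (9×1356.2467 − 40.73×280.49) / (9×216.6841 − 40.73²) = 781.8626 / 291.2240 = 2.6847, matching the given fit.)

Step 3: Change in slope
Δβ₁ = 3.2020 − 2.6847 = +0.5173
Relative change = +0.5173 / 2.6847 × 100% = +19.3%
→ the slope increases when the point is added.

Because the point sits above the extension of the original line at a high-leverage x, it tilts the fit up.
In practice: examine leverage (hᵢ) and Cook's distance rather than deleting it automatically; refit with and without it and report both if conclusions differ.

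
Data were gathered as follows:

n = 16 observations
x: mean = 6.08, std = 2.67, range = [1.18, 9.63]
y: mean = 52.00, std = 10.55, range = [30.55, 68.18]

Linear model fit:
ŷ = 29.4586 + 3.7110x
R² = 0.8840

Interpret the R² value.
The model explains 88.40% of the variance in y (R² = 0.8840), leaving 11.60% unexplained; the fit is strong.

The coefficient of determination R² is the fraction of the total variation in y that the fitted line accounts for.

Here R² = 0.8840:
- Explained: 88.40% of the variation in y
- Unexplained (residual): 100% − 88.40% = 11.60%
- Rule of thumb (below 0.3 weak; 0.3 to below 0.7 moderate; 0.7 and above strong) → strong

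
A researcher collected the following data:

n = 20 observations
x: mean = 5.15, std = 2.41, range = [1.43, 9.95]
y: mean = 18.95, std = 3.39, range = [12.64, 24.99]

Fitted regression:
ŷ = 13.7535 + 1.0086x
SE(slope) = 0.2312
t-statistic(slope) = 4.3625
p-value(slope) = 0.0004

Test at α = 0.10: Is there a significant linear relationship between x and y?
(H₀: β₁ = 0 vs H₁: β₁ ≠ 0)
p-value = 0.0004 < α = 0.10, so we reject H₀. The relationship is significant.

Hypothesis test for the slope coefficient:

H₀: β₁ = 0 (no linear relationship)
H₁: β₁ ≠ 0 (linear relationship exists)

Test statistic: t = β̂₁ / SE(β̂₁) = 1.0086 / 0.2312 = 4.3625

p = 0.0004: how often a slope estimate this far from 0 (in SE units) would arise by chance if β₁ were truly 0.

Decision rule: reject H₀ if p-value < α.
p-value = 0.0004 < α = 0.10 → reject H₀.

At α = 0.10 the data do provide convincing evidence of a nonzero slope.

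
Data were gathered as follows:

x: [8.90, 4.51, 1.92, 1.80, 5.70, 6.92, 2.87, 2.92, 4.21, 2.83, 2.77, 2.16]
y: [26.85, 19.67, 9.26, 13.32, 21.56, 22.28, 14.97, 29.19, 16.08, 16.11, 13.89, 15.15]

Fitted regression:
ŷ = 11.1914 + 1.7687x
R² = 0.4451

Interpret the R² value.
The model explains 44.51% of the variance in y (R² = 0.4451), leaving 55.49% unexplained; the fit is moderate.

The coefficient of determination R² is the fraction of the total variation in y that the fitted line accounts for.

Here R² = 0.4451:
- Explained: 44.51% of the variation in y
- Unexplained (residual): 100% − 44.51% = 55.49%
- Rule of thumb (below 0.3 weak; 0.3 to below 0.7 moderate; 0.7 and above strong) → moderate

Calculation: R² = 1 − (SS_res / SS_tot), where SS_res is the sum of squared residuals and SS_tot the total sum of squares.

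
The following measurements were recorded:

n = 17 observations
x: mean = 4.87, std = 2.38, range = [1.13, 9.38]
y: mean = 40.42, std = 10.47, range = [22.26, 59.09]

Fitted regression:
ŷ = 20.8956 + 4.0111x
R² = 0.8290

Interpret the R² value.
R² = 0.8290 means 82.90% of the variation in y is explained by the linear relationship with x. This indicates a strong fit.

R² = 1 − SS_res/SS_tot compares the residual scatter to the total scatter of y about its mean.

Here R² = 0.8290:
- Explained: 82.90% of the variation in y
- Unexplained (residual): 100% − 82.90% = 17.10%
- Rule of thumb (below 0.3 weak; 0.3 to below 0.7 moderate; 0.7 and above strong) → strong

Note: R² never decreases when predictors are added, so it should not be used alone to compare models of different size.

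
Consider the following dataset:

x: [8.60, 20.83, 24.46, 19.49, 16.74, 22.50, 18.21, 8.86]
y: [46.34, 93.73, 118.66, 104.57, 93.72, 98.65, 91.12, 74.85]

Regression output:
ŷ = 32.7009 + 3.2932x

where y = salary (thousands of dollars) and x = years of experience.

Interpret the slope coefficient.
For each additional year of experience, predicted salary increases by approximately 3.2932 thousand dollars.

The slope coefficient β₁ = 3.2932 represents the marginal effect of experience on salary.

Interpretation:
- Experience up by 1 year → predicted salary increases by 3.2932 thousand dollars
- This is a linear approximation: the same per-unit change is assumed across the whole observed x range
- The sign (+) gives the direction; the magnitude 3.2932 gives the size of the effect per year

The intercept β₀ = 32.7009 is the predicted salary when experience = 0; since the smallest observed x is 8.60, this is an extrapolation and mainly anchors the line.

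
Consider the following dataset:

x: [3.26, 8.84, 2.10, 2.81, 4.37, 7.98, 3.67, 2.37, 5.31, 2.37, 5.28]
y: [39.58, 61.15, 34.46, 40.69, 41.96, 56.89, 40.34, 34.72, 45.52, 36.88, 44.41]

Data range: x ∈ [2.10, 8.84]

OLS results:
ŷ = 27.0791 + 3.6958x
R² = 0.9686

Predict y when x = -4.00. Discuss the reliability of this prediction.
ŷ = 12.2959 (extrapolation — x = -4.00 lies outside [2.10, 8.84], so reliability is low).

Prediction calculation:
ŷ = 27.0791 + 3.6958 × (-4.00)
ŷ = 12.2959

Reliability:
- Data range: x ∈ [2.10, 8.84]
- Prediction point: x = -4.00 is 6.10 units below the observed range → this is EXTRAPOLATION, not interpolation

Why that matters here:
- Real relationships often flatten, saturate, or turn nonlinear at extremes
- R² describes fit only over the sampled x values; it says nothing about behaviour beyond them
- The linear relationship may not hold outside the observed range

Report the number if required, but flag clearly that it is an extrapolation.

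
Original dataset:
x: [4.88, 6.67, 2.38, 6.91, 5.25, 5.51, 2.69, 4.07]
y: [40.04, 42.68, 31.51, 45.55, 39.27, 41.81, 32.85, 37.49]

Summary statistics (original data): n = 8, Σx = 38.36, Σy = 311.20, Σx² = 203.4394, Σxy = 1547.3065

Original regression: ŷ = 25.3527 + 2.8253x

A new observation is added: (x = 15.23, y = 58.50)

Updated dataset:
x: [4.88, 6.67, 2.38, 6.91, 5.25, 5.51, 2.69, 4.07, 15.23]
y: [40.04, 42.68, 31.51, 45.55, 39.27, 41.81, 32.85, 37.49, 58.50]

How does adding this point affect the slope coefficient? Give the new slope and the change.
The slope changes from 2.8253 to 2.0371 (change of -0.7882, or -27.9%).

x = 15.23 lies well outside the original x-range [2.38, 6.91] (x̄ ≈ 4.80), so this observation has high leverage and can move the slope substantially.

Step 1: Update the sums with the new point (n goes from 8 to 9)
Σx  = 38.36 + 15.23 = 53.59
Σy  = 311.20 + 58.50 = 369.70
Σx² = 203.4394 + 15.23² = 203.4394 + 231.9529 = 435.3923
Σxy = 1547.3065 + 15.23×58.50 = 1547.3065 + 890.9550 = 2438.2615

Step 2: Recompute the slope with b₁ = (nΣxy − ΣxΣy) / (nΣx² − (Σx)²)
Numerator   = 9×2438.2615 − 53.59×369.70 = 21944.3535 − 19812.2230 = 2132.1305
Denominator = 9×435.3923 − 53.59² = 3918.5307 − 2871.8881 = 1046.6426
b₁(new) = 2132.1305 / 1046.6426 = 2.0371

(Same formula on the original sums: (8×1547.3065 − 38.36×311.20) / (8×203.4394 − 38.36²) = 440.8200 / 156.0256 = 2.8253, matching the given fit.)

Step 3: Change in slope
Δβ₁ = 2.0371 − 2.8253 = -0.7882
Relative change = -0.7882 / 2.8253 × 100% = -27.9%
→ the slope decreases when the point is added.

A high-leverage point only changes the slope if it is off the original line; here y = 58.50 is below the original trend, so the slope decreases.
In practice: check such a point for data-entry or measurement error; refit with and without it and report both if conclusions differ.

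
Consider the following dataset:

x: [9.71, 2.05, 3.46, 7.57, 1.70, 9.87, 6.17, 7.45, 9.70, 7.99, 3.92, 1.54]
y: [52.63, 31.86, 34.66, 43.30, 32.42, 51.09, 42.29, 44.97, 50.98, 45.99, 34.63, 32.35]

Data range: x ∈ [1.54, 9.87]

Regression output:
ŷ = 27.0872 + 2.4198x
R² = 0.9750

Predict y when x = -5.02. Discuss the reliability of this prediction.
ŷ = 14.9398, but this is extrapolation (below the data range [1.54, 9.87]) and may be unreliable.

Prediction calculation:
ŷ = 27.0872 + 2.4198 × (-5.02)
ŷ = 14.9398

Reliability:
- Data range: x ∈ [1.54, 9.87]
- Prediction point: x = -5.02 is 6.56 units below the observed range → this is EXTRAPOLATION, not interpolation

Why that matters here:
- The linear relationship may not hold outside the observed range
- Real relationships often flatten, saturate, or turn nonlinear at extremes
- The standard error of prediction grows with (x − x̄)², and x = -5.02 is far from x̄ = 5.93

Report the number if required, but flag clearly that it is an extrapolation.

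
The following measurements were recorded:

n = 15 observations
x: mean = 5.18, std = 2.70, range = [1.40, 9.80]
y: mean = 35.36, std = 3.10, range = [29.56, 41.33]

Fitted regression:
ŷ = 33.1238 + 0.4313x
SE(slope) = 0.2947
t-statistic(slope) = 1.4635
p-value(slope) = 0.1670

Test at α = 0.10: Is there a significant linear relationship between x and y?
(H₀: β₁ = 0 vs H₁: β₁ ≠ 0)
Since p-value = 0.1670 ≥ α = 0.10, fail to reject H₀ — the slope is not significantly different from 0.

Hypothesis test for the slope coefficient:

H₀: β₁ = 0 (no linear relationship)
H₁: β₁ ≠ 0 (linear relationship exists)

Test statistic: t = β̂₁ / SE(β̂₁) = 0.4313 / 0.2947 = 1.4635

With df = 13, the two-sided p-value for |t| = 1.4635 is 0.1670.

Decision rule: reject H₀ if p-value < α.
p-value = 0.1670 ≥ α = 0.10 → fail to reject H₀.

Conclusion: the linear association between x and y is not significant at the 10% level.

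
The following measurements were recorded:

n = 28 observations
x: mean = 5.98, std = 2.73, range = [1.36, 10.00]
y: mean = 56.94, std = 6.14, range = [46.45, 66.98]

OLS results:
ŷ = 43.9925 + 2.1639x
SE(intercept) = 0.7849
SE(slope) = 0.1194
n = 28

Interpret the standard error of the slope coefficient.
SE(slope) = 0.1194 measures the uncertainty in the estimated slope. The coefficient is estimated precisely (SE/|β̂₁| = 5.5%).

SE(β̂₁) = 0.1194 says: if we drew many samples of n = 28 from the same population and refit each time, the fitted slopes would scatter with a standard deviation of roughly 0.1194 around the true β₁.

Relative precision:
- SE / |β̂₁| = 0.1194 / 2.1639 = 5.5%
- Rule of thumb (under 20%: precise; 20% to under 50%: moderately precise; 50% or more: imprecise) → precise

Link to interval estimation: a confidence interval for β₁ is β̂₁ ± t* × 0.1194, so SE sets the half-width per unit of t*.

What drives SE(β̂₁): wider spread of x values → smaller SE.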